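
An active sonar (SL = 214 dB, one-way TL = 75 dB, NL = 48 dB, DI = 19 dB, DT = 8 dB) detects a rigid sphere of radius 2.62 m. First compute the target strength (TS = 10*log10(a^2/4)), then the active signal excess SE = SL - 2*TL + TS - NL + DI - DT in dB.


Step 1: TS = 10*log10(2.62^2/4) = 2.35 dB
Step 2: SE = SL - 2*TL + TS - NL + DI - DT = 214 - 2*75 + (2.35) - 48 + 19 - 8 = 29.35

29.35 dB


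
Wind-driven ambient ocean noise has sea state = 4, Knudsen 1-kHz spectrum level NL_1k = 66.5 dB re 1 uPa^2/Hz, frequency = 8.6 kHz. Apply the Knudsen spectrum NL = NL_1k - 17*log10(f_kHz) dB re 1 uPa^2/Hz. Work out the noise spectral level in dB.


NL = NL_1k - 17*log10(f_kHz) = 66.5 - 17*log10(8.6) = 66.5 - (15.89) = 50.61

50.61 dB


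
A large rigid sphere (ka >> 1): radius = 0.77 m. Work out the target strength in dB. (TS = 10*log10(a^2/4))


-8.29 dB


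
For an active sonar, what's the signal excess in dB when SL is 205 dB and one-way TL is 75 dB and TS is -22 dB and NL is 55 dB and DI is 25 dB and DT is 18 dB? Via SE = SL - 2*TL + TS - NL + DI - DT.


SE = SL - 2*TL + TS - NL + DI - DT = 205 - 2*75 + (-22) - 55 + 25 - 18 = -15

-15 dB


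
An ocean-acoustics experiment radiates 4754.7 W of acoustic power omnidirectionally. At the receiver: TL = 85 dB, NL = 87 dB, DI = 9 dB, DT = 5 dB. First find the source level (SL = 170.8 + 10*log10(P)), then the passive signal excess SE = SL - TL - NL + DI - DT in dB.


Step 1: SL = 170.8 + 10*log10(4754.7) = 207.57 dB
Step 2: SE = SL - TL - NL + DI - DT = 207.57 - 85 - 87 + 9 - 5 = 39.57

39.57 dB


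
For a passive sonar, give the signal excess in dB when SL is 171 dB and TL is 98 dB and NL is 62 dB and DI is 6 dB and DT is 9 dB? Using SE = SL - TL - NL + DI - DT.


8 dB


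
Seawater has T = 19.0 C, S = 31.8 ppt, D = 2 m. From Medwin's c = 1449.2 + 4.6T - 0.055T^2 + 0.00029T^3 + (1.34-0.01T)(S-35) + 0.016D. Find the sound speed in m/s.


1515.09 m/s


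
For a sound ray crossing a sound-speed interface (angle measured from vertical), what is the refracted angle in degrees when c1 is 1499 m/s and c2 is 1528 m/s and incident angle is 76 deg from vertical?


81.52 deg


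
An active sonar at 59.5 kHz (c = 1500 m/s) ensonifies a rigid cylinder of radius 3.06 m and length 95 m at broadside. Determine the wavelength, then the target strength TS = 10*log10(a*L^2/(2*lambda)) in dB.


Step 1: lambda = c/f = 1500/59500 = 0.02521 m
Step 2: TS = 10*log10(a*L^2/(2*lambda)) = 10*log10(3.06*95^2/(2*0.02521)) = 57.39

57.39 dB


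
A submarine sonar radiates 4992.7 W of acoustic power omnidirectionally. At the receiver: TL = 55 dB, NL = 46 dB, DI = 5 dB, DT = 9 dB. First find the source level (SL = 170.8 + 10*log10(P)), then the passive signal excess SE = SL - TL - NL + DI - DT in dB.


Step 1: SL = 170.8 + 10*log10(4992.7) = 207.78 dB
Step 2: SE = SL - TL - NL + DI - DT = 207.78 - 55 - 46 + 5 - 9 = 102.78

102.78 dB


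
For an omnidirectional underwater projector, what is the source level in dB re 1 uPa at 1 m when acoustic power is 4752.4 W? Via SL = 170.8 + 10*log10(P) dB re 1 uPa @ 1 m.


207.57 dB


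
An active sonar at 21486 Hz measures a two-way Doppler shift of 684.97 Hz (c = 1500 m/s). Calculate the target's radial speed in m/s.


From fd = 2*f*v/c, v = c*fd/(2*f) = 1500 * 684.97 / (2*21486) = 23.91

23.91 m/s


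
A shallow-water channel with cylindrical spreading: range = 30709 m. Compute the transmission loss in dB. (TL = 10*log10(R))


44.87 dB


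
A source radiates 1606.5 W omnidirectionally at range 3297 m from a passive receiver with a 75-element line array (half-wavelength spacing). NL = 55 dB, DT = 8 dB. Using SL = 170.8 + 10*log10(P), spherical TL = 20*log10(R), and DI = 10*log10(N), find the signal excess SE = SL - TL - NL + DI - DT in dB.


Step 1: SL = 170.8 + 10*log10(1606.5) = 202.86 dB
Step 2: TL = 20*log10(3297) = 70.36 dB
Step 3: DI = 10*log10(75) = 18.75 dB
Step 4: SE = SL - TL - NL + DI - DT = 202.86 - 70.36 - 55 + 18.75 - 8 = 88.25

88.25 dB


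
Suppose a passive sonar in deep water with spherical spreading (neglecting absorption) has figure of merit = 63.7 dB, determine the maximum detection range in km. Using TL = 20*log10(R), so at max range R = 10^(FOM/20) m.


At max range FOM = TL, so 20*log10(R) = 63.7
R = 10^(63.7/20) = 1531.09 m = 1.53 km

1.53 km


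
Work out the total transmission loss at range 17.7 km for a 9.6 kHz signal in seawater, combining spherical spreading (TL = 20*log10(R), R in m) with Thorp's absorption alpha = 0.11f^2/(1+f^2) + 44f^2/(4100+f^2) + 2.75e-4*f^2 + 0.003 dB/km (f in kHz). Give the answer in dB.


Step 1 (Thorp): alpha = 0.11*92.16/(1+92.16) + 44*92.16/(4100+92.16) + 2.75e-4*92.16 + 0.003 = 1.1045 dB/km
Step 2: TL_spread = 20*log10(17700) = 84.96 dB
Step 3: TL_abs = alpha*R = 1.1045 * 17.7 = 19.55 dB
Step 4: TL_total = 84.96 + 19.55 = 104.51

104.51 dB


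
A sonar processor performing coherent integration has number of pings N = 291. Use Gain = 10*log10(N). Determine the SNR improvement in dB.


24.64 dB


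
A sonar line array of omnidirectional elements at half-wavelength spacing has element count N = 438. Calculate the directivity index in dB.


26.41 dB


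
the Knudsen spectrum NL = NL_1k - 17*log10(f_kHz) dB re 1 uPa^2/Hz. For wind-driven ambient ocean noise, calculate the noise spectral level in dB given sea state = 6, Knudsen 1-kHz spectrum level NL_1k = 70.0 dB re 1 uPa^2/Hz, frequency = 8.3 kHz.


NL = NL_1k - 17*log10(f_kHz) = 70.0 - 17*log10(8.3) = 70.0 - (15.62) = 54.38

54.38 dB


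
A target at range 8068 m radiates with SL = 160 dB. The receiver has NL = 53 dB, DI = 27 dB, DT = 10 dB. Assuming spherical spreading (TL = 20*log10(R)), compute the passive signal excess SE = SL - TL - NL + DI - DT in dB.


Step 1: TL = 20*log10(8068) = 78.14 dB
Step 2: SE = 160 - 78.14 - 53 + 27 - 10 = 45.86

45.86 dB


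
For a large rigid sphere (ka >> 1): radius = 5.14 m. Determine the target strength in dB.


TS = 10*log10(5.14^2 / 4) = 10*log10(6.6049) = 8.2

8.2 dB


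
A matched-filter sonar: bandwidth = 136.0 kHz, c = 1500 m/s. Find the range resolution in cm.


dR = c/(2*BW) = 1500 / (2 * 136.0e3) = 0.0055 m = 0.55 cm

0.55 cm


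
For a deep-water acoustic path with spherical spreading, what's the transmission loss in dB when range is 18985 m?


TL = 20*log10(18985) = 85.57

85.57 dB


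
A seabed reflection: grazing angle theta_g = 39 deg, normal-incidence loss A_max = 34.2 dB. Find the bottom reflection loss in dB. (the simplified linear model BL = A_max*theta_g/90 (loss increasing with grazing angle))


BL = A_max * theta_g / 90 = 34.2 * 39 / 90 = 14.82

14.82 dB


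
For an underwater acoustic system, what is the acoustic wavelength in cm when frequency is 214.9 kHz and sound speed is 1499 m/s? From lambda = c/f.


0.7 cm


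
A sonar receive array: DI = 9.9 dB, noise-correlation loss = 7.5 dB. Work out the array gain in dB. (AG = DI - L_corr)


AG = DI - L_corr = 9.9 - 7.5 = 2.4

2.4 dB


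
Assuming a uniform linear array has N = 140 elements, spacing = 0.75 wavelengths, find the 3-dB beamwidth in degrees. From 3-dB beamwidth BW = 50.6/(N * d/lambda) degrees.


BW = 50.6 / (140 * 0.75) = 50.6 / 105.0 = 0.48

0.48 deg


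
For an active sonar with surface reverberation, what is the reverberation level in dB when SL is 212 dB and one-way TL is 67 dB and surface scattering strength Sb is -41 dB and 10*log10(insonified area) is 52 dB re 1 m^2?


RL = SL - 2*TL + Sb + 10*log10(A) = 212 - 2*67 + (-41) + 52 = 89

89 dB


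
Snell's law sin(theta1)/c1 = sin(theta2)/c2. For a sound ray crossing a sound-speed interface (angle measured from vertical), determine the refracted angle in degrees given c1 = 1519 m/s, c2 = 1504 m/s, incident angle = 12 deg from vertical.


sin(theta2) = (c2/c1)*sin(theta1) = (1504/1519)*sin(12 deg) = 0.20586
theta2 = arcsin(0.20586) = 11.88

11.88 deg


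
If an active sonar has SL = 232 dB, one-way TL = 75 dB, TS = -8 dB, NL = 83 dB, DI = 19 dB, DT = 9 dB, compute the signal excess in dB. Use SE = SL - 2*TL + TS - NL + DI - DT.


SE = SL - 2*TL + TS - NL + DI - DT = 232 - 2*75 + (-8) - 83 + 19 - 9 = 1

1 dB


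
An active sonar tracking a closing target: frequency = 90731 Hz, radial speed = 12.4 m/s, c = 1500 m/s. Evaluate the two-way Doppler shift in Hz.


1500.09 Hz


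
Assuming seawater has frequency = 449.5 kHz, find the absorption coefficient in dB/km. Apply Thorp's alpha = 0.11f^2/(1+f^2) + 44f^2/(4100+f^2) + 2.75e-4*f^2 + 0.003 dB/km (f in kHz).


f^2 = 202050.25
alpha = 0.11*202050.25/(1+202050.25) + 44*202050.25/(4100+202050.25) + 2.75e-4*202050.25 + 0.003 = 98.802

98.802 dB/km


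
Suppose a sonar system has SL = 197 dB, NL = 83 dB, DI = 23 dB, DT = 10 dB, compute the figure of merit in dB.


FOM = SL - NL + DI - DT = 197 - 83 + 23 - 10 = 127

127 dB


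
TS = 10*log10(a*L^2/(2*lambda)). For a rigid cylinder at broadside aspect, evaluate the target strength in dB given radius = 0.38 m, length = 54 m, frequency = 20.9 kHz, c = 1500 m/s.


lambda = 1500/20900 = 0.07177 m
TS = 10*log10(0.38*54^2/(2*0.07177)) = 38.88

38.88 dB


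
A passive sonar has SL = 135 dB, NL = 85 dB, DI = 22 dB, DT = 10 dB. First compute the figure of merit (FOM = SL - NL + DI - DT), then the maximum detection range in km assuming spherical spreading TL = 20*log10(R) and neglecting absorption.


Step 1: FOM = SL - NL + DI - DT = 135 - 85 + 22 - 10 = 62 dB
Step 2: at max range FOM = TL = 20*log10(R), so R = 10^(62/20) = 1258.93 m = 1.26 km

1.26 km


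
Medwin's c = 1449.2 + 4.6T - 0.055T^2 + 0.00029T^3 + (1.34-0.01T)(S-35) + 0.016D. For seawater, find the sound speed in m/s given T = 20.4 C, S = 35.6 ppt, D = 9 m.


c = 1449.2 + 4.6*20.4 - 0.055*20.4^2 + 0.00029*20.4^3 + (1.34 - 0.01*20.4)*(35.6 - 35) + 0.016*9 = 1523.44

1523.44 m/s


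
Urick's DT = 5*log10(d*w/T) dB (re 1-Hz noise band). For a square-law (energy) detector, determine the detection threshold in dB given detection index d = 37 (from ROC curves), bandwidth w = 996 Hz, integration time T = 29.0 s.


15.52 dB


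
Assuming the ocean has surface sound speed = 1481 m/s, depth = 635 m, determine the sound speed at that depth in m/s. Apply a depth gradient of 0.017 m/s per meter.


c = 1481 + 0.017 * 635 = 1491.795

1491.795 m/s


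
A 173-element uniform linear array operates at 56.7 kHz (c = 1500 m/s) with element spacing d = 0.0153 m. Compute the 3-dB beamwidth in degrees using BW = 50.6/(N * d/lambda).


Step 1: lambda = 1500/56700 = 0.02646 m
Step 2: d/lambda = 0.0153/0.02646 = 0.5782
Step 3: BW = 50.6/(N * d/lambda) = 50.6/(173 * 0.5782) = 0.51

0.51 deg


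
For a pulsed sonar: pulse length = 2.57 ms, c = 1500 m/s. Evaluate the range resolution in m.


1.9275 m


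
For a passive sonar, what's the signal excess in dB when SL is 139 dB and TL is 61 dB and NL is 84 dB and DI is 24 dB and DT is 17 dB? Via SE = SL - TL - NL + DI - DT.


SE = SL - TL - NL + DI - DT = 139 - 61 - 84 + 24 - 17 = 1

1 dB


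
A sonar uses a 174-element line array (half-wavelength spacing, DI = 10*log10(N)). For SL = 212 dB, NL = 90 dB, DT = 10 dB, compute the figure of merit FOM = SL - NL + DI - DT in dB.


134.41 dB


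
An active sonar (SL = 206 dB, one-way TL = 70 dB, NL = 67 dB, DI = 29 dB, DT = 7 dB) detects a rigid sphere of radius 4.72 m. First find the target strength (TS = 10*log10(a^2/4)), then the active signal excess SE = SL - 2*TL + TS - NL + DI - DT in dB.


Step 1: TS = 10*log10(4.72^2/4) = 7.46 dB
Step 2: SE = SL - 2*TL + TS - NL + DI - DT = 206 - 2*70 + (7.46) - 67 + 29 - 7 = 28.46

28.46 dB


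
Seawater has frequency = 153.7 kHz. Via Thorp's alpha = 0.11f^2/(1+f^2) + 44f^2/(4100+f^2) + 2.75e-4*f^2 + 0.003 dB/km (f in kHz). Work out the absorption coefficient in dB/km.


44.102 dB/km


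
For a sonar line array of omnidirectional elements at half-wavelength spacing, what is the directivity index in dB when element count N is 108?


DI = 10*log10(108) = 20.33

20.33 dB


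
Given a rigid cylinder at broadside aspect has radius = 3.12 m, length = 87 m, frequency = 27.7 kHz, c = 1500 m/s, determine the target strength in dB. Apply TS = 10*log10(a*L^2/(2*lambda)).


lambda = 1500/27700 = 0.05415 m
TS = 10*log10(3.12*87^2/(2*0.05415)) = 53.39

53.39 dB


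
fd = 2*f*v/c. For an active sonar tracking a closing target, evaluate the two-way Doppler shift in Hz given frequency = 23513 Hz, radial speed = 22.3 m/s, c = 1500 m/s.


699.12 Hz


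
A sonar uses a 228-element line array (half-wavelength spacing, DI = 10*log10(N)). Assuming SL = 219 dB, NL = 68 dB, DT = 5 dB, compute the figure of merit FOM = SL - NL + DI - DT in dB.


Step 1: DI = 10*log10(228) = 23.58 dB
Step 2: FOM = SL - NL + DI - DT = 219 - 68 + 23.58 - 5 = 169.58

169.58 dB


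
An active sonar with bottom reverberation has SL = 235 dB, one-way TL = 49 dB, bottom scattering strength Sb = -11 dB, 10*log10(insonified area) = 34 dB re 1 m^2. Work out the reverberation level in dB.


160 dB


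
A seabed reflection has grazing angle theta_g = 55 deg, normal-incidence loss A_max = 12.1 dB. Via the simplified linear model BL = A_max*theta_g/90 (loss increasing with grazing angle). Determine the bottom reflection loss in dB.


BL = A_max * theta_g / 90 = 12.1 * 55 / 90 = 7.39

7.39 dB


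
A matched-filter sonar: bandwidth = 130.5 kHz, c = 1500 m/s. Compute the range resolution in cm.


0.57 cm


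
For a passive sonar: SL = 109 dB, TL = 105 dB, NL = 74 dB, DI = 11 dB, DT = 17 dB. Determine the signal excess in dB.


-76 dB


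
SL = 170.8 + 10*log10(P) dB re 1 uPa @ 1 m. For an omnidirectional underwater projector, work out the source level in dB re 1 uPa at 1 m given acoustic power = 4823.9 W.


207.63 dB


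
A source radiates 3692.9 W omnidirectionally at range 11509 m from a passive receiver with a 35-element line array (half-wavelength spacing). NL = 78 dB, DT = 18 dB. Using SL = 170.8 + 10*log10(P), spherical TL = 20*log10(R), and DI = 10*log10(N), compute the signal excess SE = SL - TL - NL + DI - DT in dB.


44.69 dB


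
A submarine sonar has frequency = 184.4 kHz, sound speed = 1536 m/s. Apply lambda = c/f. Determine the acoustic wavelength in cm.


lambda = c/f = 1536 / 184400 = 0.0083 m = 0.83 cm

0.83 cm


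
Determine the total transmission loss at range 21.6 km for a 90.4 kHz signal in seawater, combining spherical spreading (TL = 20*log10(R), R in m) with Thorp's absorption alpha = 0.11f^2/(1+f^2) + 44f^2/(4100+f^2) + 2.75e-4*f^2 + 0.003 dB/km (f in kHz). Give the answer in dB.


Step 1 (Thorp): alpha = 0.11*8172.16/(1+8172.16) + 44*8172.16/(4100+8172.16) + 2.75e-4*8172.16 + 0.003 = 31.6604 dB/km
Step 2: TL_spread = 20*log10(21600) = 86.69 dB
Step 3: TL_abs = alpha*R = 31.6604 * 21.6 = 683.86 dB
Step 4: TL_total = 86.69 + 683.86 = 770.55

770.55 dB


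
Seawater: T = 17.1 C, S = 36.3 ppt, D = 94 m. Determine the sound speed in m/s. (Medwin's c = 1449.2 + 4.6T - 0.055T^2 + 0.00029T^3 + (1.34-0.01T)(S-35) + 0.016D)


c = 1449.2 + 4.6*17.1 - 0.055*17.1^2 + 0.00029*17.1^3 + (1.34 - 0.01*17.1)*(36.3 - 35) + 0.016*94 = 1516.25

1516.25 m/s


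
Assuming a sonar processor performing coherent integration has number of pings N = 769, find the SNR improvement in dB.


Gain = 10*log10(769) = 28.86

28.86 dB


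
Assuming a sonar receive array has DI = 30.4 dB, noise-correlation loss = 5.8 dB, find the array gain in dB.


AG = DI - L_corr = 30.4 - 5.8 = 24.6

24.6 dB


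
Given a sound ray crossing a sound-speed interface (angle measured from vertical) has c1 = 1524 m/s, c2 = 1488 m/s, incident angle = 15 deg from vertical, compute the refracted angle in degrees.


sin(theta2) = (c2/c1)*sin(theta1) = (1488/1524)*sin(15 deg) = 0.25271
theta2 = arcsin(0.25271) = 14.64

14.64 deg


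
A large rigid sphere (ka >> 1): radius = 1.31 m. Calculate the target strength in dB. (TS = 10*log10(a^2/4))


-3.68 dB


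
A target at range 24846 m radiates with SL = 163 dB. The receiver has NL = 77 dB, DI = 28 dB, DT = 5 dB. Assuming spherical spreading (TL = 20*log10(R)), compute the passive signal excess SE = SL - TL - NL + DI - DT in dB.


21.09 dB


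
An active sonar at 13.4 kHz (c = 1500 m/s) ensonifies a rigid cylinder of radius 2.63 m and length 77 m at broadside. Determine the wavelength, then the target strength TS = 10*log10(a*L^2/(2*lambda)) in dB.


Step 1: lambda = c/f = 1500/13400 = 0.11194 m
Step 2: TS = 10*log10(a*L^2/(2*lambda)) = 10*log10(2.63*77^2/(2*0.11194)) = 48.43

48.43 dB


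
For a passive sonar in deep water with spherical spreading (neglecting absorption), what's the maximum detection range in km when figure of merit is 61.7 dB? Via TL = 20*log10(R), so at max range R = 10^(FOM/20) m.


At max range FOM = TL, so 20*log10(R) = 61.7
R = 10^(61.7/20) = 1216.19 m = 1.22 km

1.22 km


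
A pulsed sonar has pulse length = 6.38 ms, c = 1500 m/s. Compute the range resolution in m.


4.785 m


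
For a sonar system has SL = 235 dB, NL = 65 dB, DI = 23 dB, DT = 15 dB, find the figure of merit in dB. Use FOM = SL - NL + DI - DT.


FOM = SL - NL + DI - DT = 235 - 65 + 23 - 15 = 178

178 dB


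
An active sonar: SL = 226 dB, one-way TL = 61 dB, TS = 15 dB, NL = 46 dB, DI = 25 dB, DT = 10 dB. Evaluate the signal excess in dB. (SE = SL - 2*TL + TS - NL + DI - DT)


SE = SL - 2*TL + TS - NL + DI - DT = 226 - 2*61 + (15) - 46 + 25 - 10 = 88

88 dB


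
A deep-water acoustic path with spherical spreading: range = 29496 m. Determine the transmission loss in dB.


TL = 20*log10(29496) = 89.4

89.4 dB


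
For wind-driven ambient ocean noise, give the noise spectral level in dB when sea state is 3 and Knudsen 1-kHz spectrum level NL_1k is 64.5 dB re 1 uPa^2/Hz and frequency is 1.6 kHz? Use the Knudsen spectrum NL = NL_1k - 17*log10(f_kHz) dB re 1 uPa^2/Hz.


NL = NL_1k - 17*log10(f_kHz) = 64.5 - 17*log10(1.6) = 64.5 - (3.47) = 61.03

61.03 dB


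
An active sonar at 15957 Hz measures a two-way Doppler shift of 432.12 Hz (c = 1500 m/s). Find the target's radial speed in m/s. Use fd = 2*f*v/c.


From fd = 2*f*v/c, v = c*fd/(2*f) = 1500 * 432.12 / (2*15957) = 20.31

20.31 m/s


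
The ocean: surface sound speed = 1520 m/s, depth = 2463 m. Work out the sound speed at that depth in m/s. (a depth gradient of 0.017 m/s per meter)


c = 1520 + 0.017 * 2463 = 1561.871

1561.871 m/s


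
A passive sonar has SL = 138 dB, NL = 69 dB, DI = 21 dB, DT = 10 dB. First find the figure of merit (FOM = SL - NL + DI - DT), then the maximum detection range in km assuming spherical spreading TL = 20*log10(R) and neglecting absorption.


Step 1: FOM = SL - NL + DI - DT = 138 - 69 + 21 - 10 = 80 dB
Step 2: at max range FOM = TL = 20*log10(R), so R = 10^(80/20) = 10000.0 m = 10.0 km

10.0 km


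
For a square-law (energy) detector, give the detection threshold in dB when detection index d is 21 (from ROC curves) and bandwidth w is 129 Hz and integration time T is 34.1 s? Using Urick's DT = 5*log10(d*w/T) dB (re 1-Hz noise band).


9.5 dB


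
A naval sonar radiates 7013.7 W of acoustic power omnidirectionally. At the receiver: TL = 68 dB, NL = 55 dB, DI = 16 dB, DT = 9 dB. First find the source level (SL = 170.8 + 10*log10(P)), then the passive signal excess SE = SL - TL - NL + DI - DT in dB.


Step 1: SL = 170.8 + 10*log10(7013.7) = 209.26 dB
Step 2: SE = SL - TL - NL + DI - DT = 209.26 - 68 - 55 + 16 - 9 = 93.26

93.26 dB


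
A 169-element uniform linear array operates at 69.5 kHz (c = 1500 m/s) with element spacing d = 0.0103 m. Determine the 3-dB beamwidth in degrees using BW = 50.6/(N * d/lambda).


0.63 deg


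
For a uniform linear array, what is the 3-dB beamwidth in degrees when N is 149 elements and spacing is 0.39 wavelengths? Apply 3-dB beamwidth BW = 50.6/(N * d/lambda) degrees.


BW = 50.6 / (149 * 0.39) = 50.6 / 58.11 = 0.87

0.87 deg


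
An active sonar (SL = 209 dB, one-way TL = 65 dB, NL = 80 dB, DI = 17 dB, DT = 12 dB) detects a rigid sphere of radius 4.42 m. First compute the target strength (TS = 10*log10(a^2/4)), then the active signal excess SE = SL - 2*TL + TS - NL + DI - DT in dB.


Step 1: TS = 10*log10(4.42^2/4) = 6.89 dB
Step 2: SE = SL - 2*TL + TS - NL + DI - DT = 209 - 2*65 + (6.89) - 80 + 17 - 12 = 10.89

10.89 dB


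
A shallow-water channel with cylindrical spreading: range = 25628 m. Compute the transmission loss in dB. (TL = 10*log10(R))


44.09 dB


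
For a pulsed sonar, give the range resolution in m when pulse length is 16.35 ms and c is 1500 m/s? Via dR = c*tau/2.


dR = c*tau/2 = 1500 * 16.35e-3 / 2 = 12.2625

12.2625 m


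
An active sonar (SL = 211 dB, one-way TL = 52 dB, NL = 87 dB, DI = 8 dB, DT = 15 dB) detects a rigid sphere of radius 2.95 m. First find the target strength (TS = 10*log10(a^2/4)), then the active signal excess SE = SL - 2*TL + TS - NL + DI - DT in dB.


Step 1: TS = 10*log10(2.95^2/4) = 3.38 dB
Step 2: SE = SL - 2*TL + TS - NL + DI - DT = 211 - 2*52 + (3.38) - 87 + 8 - 15 = 16.38

16.38 dB


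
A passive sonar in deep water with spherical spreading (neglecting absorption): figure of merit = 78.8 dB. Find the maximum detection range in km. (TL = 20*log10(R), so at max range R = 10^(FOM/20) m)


At max range FOM = TL, so 20*log10(R) = 78.8
R = 10^(78.8/20) = 8709.64 m = 8.71 km

8.71 km


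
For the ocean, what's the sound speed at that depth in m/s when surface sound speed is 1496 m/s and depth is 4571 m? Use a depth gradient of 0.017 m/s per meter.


c = 1496 + 0.017 * 4571 = 1573.707

1573.707 m/s


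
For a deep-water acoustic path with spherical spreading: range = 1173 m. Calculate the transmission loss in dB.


TL = 20*log10(1173) = 61.39

61.39 dB


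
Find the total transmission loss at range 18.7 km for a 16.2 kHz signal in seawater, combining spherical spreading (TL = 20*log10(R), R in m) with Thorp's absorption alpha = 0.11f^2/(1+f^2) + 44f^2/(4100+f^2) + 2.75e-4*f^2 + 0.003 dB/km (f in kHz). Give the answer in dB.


Step 1 (Thorp): alpha = 0.11*262.44/(1+262.44) + 44*262.44/(4100+262.44) + 2.75e-4*262.44 + 0.003 = 2.8317 dB/km
Step 2: TL_spread = 20*log10(18700) = 85.44 dB
Step 3: TL_abs = alpha*R = 2.8317 * 18.7 = 52.95 dB
Step 4: TL_total = 85.44 + 52.95 = 138.39

138.39 dB


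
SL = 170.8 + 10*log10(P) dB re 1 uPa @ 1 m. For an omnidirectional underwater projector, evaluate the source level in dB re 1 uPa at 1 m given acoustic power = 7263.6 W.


SL = 170.8 + 10*log10(7263.6) = 170.8 + 38.61 = 209.41

209.41 dB


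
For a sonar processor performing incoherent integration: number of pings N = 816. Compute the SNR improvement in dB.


Gain = 5*log10(816) = 14.56

14.56 dB


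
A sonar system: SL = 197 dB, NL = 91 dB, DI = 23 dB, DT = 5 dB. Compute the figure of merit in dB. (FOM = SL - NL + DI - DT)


FOM = SL - NL + DI - DT = 197 - 91 + 23 - 5 = 124

124 dB


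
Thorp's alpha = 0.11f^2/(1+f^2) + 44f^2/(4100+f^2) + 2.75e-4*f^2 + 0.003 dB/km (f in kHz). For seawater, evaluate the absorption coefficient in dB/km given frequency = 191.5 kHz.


49.773 dB/km


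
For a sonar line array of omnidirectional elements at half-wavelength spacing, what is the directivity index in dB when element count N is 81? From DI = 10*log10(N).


DI = 10*log10(81) = 19.08

19.08 dB


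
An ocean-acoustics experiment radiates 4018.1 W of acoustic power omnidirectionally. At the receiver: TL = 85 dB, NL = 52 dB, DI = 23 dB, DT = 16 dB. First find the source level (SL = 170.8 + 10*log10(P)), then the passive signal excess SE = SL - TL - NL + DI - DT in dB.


Step 1: SL = 170.8 + 10*log10(4018.1) = 206.84 dB
Step 2: SE = SL - TL - NL + DI - DT = 206.84 - 85 - 52 + 23 - 16 = 76.84

76.84 dB


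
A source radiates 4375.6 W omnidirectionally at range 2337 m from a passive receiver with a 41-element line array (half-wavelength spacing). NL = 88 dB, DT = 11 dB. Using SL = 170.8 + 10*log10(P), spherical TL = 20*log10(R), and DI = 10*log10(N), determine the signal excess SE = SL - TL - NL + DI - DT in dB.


Step 1: SL = 170.8 + 10*log10(4375.6) = 207.21 dB
Step 2: TL = 20*log10(2337) = 67.37 dB
Step 3: DI = 10*log10(41) = 16.13 dB
Step 4: SE = SL - TL - NL + DI - DT = 207.21 - 67.37 - 88 + 16.13 - 11 = 56.97

56.97 dB


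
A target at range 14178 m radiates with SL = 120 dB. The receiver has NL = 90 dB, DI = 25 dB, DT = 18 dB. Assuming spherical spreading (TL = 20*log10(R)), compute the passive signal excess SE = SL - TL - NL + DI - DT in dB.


Step 1: TL = 20*log10(14178) = 83.03 dB
Step 2: SE = 120 - 83.03 - 90 + 25 - 18 = -46.03

-46.03 dB


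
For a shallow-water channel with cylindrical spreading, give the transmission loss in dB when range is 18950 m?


42.78 dB


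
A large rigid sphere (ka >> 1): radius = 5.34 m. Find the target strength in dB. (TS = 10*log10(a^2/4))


8.53 dB


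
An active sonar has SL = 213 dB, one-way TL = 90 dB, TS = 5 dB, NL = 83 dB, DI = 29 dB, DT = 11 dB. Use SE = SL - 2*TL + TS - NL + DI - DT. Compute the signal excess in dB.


SE = SL - 2*TL + TS - NL + DI - DT = 213 - 2*90 + (5) - 83 + 29 - 11 = -27

-27 dB


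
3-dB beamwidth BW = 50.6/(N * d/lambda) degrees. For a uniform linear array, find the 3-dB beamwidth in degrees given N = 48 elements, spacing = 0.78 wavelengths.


BW = 50.6 / (48 * 0.78) = 50.6 / 37.44 = 1.35

1.35 deg


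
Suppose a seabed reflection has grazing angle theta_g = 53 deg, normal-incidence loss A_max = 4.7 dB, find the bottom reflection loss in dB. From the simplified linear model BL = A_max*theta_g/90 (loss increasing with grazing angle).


2.77 dB


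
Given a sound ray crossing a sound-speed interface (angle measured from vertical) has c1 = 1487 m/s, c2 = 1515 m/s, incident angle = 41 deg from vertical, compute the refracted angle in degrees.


sin(theta2) = (c2/c1)*sin(theta1) = (1515/1487)*sin(41 deg) = 0.66841
theta2 = arcsin(0.66841) = 41.94

41.94 deg


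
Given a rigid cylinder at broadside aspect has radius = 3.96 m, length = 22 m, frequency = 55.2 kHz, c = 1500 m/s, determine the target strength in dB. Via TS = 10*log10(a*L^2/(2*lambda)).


lambda = 1500/55200 = 0.02717 m
TS = 10*log10(3.96*22^2/(2*0.02717)) = 45.47

45.47 dB


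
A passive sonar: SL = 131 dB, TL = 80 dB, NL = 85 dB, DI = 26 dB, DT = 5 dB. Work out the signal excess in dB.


SE = SL - TL - NL + DI - DT = 131 - 80 - 85 + 26 - 5 = -13

-13 dB


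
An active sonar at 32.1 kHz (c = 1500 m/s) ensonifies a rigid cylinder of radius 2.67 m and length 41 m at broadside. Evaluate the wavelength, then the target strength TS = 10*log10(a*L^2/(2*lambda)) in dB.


Step 1: lambda = c/f = 1500/32100 = 0.04673 m
Step 2: TS = 10*log10(a*L^2/(2*lambda)) = 10*log10(2.67*41^2/(2*0.04673)) = 46.81

46.81 dB


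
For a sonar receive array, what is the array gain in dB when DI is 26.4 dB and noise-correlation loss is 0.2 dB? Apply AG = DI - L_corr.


26.2 dB


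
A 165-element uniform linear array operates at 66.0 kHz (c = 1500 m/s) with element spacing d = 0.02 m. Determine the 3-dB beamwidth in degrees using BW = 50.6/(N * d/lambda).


Step 1: lambda = 1500/66000 = 0.02273 m
Step 2: d/lambda = 0.02/0.02273 = 0.8799
Step 3: BW = 50.6/(N * d/lambda) = 50.6/(165 * 0.8799) = 0.35

0.35 deg


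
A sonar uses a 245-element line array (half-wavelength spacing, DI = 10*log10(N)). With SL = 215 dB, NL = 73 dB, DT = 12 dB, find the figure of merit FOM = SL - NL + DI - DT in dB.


Step 1: DI = 10*log10(245) = 23.89 dB
Step 2: FOM = SL - NL + DI - DT = 215 - 73 + 23.89 - 12 = 153.89

153.89 dB


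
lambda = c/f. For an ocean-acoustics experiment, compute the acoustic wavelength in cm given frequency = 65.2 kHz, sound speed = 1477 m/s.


lambda = c/f = 1477 / 65200 = 0.0227 m = 2.27 cm

2.27 cm


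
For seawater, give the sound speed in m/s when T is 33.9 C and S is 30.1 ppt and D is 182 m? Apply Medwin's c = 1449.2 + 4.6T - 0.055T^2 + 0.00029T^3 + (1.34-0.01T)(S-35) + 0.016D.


1551.24 m/s


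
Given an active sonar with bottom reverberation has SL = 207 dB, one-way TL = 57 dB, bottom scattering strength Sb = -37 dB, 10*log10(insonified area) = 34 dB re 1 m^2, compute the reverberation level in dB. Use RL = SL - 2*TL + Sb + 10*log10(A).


RL = SL - 2*TL + Sb + 10*log10(A) = 207 - 2*57 + (-37) + 34 = 90

90 dB


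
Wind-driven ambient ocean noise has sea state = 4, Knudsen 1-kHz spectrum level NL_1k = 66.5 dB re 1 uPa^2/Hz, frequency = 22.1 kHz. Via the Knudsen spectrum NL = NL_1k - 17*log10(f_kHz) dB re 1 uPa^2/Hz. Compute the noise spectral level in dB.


NL = NL_1k - 17*log10(f_kHz) = 66.5 - 17*log10(22.1) = 66.5 - (22.85) = 43.65

43.65 dB


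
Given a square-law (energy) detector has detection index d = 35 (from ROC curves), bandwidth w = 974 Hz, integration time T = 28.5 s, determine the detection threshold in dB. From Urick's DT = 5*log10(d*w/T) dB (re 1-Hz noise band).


DT = 5*log10(d*w/T) = 5*log10(35 * 974 / 28.5) = 5*log10(1196.14) = 15.39

15.39 dB


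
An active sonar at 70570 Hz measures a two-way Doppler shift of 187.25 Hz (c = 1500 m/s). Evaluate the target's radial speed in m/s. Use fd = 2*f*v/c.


From fd = 2*f*v/c, v = c*fd/(2*f) = 1500 * 187.25 / (2*70570) = 1.99

1.99 m/s


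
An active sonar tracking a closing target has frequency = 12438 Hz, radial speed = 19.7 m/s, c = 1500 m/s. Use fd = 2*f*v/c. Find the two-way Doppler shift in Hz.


326.7 Hz


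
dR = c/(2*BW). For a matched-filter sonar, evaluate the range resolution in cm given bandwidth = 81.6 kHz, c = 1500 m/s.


0.92 cm


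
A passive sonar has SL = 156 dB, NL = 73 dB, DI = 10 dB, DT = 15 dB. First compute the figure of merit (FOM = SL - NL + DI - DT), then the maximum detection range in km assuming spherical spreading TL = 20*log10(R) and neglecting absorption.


Step 1: FOM = SL - NL + DI - DT = 156 - 73 + 10 - 15 = 78 dB
Step 2: at max range FOM = TL = 20*log10(R), so R = 10^(78/20) = 7943.28 m = 7.94 km

7.94 km


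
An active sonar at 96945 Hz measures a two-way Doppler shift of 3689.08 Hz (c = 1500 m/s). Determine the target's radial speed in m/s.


From fd = 2*f*v/c, v = c*fd/(2*f) = 1500 * 3689.08 / (2*96945) = 28.54

28.54 m/s


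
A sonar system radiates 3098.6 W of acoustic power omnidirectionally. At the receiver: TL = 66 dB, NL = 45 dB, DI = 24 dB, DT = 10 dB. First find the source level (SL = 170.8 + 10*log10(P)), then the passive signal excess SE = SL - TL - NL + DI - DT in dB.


Step 1: SL = 170.8 + 10*log10(3098.6) = 205.71 dB
Step 2: SE = SL - TL - NL + DI - DT = 205.71 - 66 - 45 + 24 - 10 = 108.71

108.71 dB


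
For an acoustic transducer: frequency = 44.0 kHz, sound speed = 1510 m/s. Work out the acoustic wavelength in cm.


lambda = c/f = 1510 / 44000 = 0.0343 m = 3.43 cm

3.43 cm


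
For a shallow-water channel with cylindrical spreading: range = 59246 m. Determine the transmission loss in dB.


TL = 10*log10(59246) = 47.73

47.73 dB


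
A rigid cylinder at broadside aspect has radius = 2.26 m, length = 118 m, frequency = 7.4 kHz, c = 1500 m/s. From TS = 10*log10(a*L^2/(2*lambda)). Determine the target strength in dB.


lambda = 1500/7400 = 0.2027 m
TS = 10*log10(2.26*118^2/(2*0.2027)) = 48.9

48.9 dB


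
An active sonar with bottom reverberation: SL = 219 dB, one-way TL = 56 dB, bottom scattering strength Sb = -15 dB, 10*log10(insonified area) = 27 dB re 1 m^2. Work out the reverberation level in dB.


119 dB


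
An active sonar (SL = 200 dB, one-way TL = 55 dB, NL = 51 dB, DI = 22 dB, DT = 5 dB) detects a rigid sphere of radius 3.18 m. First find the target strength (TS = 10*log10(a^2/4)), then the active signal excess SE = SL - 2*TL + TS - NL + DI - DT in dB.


Step 1: TS = 10*log10(3.18^2/4) = 4.03 dB
Step 2: SE = SL - 2*TL + TS - NL + DI - DT = 200 - 2*55 + (4.03) - 51 + 22 - 5 = 60.03

60.03 dB


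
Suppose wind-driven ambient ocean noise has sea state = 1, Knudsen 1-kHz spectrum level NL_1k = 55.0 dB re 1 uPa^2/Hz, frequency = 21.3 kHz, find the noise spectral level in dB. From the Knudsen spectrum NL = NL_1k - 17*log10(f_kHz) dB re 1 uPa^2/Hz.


NL = NL_1k - 17*log10(f_kHz) = 55.0 - 17*log10(21.3) = 55.0 - (22.58) = 32.42

32.42 dB


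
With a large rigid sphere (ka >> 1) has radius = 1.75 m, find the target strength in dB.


TS = 10*log10(1.75^2 / 4) = 10*log10(0.765625) = -1.16

-1.16 dB


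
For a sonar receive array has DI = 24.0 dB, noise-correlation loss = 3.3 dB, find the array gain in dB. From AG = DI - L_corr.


20.7 dB


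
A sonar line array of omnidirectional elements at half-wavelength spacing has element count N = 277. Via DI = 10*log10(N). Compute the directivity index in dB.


24.42 dB


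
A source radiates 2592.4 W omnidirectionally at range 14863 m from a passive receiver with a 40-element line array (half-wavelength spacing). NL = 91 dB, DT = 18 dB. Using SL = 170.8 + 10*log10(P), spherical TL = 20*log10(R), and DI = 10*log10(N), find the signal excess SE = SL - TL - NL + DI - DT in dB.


Step 1: SL = 170.8 + 10*log10(2592.4) = 204.94 dB
Step 2: TL = 20*log10(14863) = 83.44 dB
Step 3: DI = 10*log10(40) = 16.02 dB
Step 4: SE = SL - TL - NL + DI - DT = 204.94 - 83.44 - 91 + 16.02 - 18 = 28.52

28.52 dB


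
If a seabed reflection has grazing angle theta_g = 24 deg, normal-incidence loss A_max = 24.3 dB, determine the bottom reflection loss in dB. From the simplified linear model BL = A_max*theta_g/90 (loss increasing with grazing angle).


BL = A_max * theta_g / 90 = 24.3 * 24 / 90 = 6.48

6.48 dB


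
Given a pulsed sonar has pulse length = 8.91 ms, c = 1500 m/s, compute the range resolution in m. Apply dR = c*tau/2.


dR = c*tau/2 = 1500 * 8.91e-3 / 2 = 6.6825

6.6825 m


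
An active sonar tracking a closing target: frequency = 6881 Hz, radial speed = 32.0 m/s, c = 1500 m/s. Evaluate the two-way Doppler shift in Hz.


fd = 2*f*v/c = 2 * 6881 * 32.0 / 1500 = 293.59

293.59 Hz


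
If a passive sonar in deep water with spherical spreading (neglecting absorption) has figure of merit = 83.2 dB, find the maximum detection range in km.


At max range FOM = TL, so 20*log10(R) = 83.2
R = 10^(83.2/20) = 14454.4 m = 14.45 km

14.45 km


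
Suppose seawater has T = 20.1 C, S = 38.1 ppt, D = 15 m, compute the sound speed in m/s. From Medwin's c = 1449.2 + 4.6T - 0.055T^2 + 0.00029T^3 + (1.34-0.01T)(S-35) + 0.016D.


1525.57 m/s


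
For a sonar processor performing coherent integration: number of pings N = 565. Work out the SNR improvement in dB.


Gain = 10*log10(565) = 27.52

27.52 dB


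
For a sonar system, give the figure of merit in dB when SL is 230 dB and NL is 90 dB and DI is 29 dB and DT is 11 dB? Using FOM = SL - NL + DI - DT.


FOM = SL - NL + DI - DT = 230 - 90 + 29 - 11 = 158

158 dB


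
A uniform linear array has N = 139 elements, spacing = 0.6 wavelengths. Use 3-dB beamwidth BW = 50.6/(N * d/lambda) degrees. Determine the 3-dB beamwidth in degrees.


BW = 50.6 / (139 * 0.6) = 50.6 / 83.4 = 0.61

0.61 deg


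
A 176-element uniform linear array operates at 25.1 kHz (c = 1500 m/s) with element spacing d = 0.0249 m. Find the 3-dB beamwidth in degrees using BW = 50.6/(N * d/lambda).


Step 1: lambda = 1500/25100 = 0.05976 m
Step 2: d/lambda = 0.0249/0.05976 = 0.4167
Step 3: BW = 50.6/(N * d/lambda) = 50.6/(176 * 0.4167) = 0.69

0.69 deg


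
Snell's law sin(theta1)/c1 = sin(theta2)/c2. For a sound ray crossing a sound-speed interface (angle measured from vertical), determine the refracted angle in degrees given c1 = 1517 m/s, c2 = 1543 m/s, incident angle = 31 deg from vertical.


sin(theta2) = (c2/c1)*sin(theta1) = (1543/1517)*sin(31 deg) = 0.52387
theta2 = arcsin(0.52387) = 31.59

31.59 deg


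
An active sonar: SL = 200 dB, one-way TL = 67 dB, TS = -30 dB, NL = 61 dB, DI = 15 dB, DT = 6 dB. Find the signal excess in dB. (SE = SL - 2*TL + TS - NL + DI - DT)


-16 dB


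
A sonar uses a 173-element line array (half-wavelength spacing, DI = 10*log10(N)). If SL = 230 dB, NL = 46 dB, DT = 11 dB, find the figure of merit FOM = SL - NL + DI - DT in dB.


Step 1: DI = 10*log10(173) = 22.38 dB
Step 2: FOM = SL - NL + DI - DT = 230 - 46 + 22.38 - 11 = 195.38

195.38 dB


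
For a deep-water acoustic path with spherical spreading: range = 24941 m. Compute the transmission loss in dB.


TL = 20*log10(24941) = 87.94

87.94 dB


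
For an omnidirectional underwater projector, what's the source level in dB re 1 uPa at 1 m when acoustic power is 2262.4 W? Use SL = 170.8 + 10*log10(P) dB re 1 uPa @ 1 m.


SL = 170.8 + 10*log10(2262.4) = 170.8 + 33.55 = 204.35

204.35 dB


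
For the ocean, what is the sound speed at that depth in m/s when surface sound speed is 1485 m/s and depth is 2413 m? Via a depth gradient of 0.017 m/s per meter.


c = 1485 + 0.017 * 2413 = 1526.021

1526.021 m/s


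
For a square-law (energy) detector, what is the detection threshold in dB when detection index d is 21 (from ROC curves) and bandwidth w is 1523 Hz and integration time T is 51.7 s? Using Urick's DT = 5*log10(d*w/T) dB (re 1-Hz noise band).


13.96 dB


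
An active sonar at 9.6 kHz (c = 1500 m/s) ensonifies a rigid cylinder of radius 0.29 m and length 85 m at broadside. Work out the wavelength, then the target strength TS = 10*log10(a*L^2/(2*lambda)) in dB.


Step 1: lambda = c/f = 1500/9600 = 0.15625 m
Step 2: TS = 10*log10(a*L^2/(2*lambda)) = 10*log10(0.29*85^2/(2*0.15625)) = 38.26

38.26 dB


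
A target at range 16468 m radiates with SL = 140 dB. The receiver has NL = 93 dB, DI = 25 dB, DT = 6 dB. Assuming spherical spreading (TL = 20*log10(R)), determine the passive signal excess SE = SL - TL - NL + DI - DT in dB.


Step 1: TL = 20*log10(16468) = 84.33 dB
Step 2: SE = 140 - 84.33 - 93 + 25 - 6 = -18.33

-18.33 dB


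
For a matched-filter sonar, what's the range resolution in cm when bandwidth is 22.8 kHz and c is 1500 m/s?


3.29 cm


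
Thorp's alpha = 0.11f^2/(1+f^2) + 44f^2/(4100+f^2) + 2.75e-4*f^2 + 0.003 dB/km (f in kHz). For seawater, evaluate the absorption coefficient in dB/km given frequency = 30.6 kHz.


f^2 = 936.36
alpha = 0.11*936.36/(1+936.36) + 44*936.36/(4100+936.36) + 2.75e-4*936.36 + 0.003 = 8.551

8.551 dB/km


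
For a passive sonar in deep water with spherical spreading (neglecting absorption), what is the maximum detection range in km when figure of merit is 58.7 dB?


At max range FOM = TL, so 20*log10(R) = 58.7
R = 10^(58.7/20) = 860.99 m = 0.86 km

0.86 km


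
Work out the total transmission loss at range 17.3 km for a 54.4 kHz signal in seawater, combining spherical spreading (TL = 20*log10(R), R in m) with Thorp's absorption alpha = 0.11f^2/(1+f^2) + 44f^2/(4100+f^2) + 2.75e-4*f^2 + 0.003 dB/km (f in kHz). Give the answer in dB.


Step 1 (Thorp): alpha = 0.11*2959.36/(1+2959.36) + 44*2959.36/(4100+2959.36) + 2.75e-4*2959.36 + 0.003 = 19.3721 dB/km
Step 2: TL_spread = 20*log10(17300) = 84.76 dB
Step 3: TL_abs = alpha*R = 19.3721 * 17.3 = 335.14 dB
Step 4: TL_total = 84.76 + 335.14 = 419.9

419.9 dB


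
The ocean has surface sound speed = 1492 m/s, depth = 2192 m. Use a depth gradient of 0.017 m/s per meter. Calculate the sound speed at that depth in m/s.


c = 1492 + 0.017 * 2192 = 1529.264

1529.264 m/s


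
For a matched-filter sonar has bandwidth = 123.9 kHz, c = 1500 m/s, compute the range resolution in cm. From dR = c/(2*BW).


dR = c/(2*BW) = 1500 / (2 * 123.9e3) = 0.0061 m = 0.61 cm

0.61 cm


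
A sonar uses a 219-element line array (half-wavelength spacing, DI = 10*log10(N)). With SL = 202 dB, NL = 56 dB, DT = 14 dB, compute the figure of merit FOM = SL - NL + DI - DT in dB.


Step 1: DI = 10*log10(219) = 23.4 dB
Step 2: FOM = SL - NL + DI - DT = 202 - 56 + 23.4 - 14 = 155.4

155.4 dB
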